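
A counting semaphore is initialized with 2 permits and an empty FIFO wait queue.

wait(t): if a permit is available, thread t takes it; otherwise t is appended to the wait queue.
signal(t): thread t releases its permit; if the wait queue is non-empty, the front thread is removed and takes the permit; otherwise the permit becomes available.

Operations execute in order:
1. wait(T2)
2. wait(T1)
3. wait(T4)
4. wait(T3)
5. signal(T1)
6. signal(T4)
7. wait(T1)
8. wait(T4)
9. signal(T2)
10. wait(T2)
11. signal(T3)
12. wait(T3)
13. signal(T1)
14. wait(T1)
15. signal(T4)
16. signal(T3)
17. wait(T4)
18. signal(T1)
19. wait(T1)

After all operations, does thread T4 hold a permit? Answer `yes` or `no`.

Answer: yes

Derivation:
Step 1: wait(T2) -> count=1 queue=[] holders={T2}
Step 2: wait(T1) -> count=0 queue=[] holders={T1,T2}
Step 3: wait(T4) -> count=0 queue=[T4] holders={T1,T2}
Step 4: wait(T3) -> count=0 queue=[T4,T3] holders={T1,T2}
Step 5: signal(T1) -> count=0 queue=[T3] holders={T2,T4}
Step 6: signal(T4) -> count=0 queue=[] holders={T2,T3}
Step 7: wait(T1) -> count=0 queue=[T1] holders={T2,T3}
Step 8: wait(T4) -> count=0 queue=[T1,T4] holders={T2,T3}
Step 9: signal(T2) -> count=0 queue=[T4] holders={T1,T3}
Step 10: wait(T2) -> count=0 queue=[T4,T2] holders={T1,T3}
Step 11: signal(T3) -> count=0 queue=[T2] holders={T1,T4}
Step 12: wait(T3) -> count=0 queue=[T2,T3] holders={T1,T4}
Step 13: signal(T1) -> count=0 queue=[T3] holders={T2,T4}
Step 14: wait(T1) -> count=0 queue=[T3,T1] holders={T2,T4}
Step 15: signal(T4) -> count=0 queue=[T1] holders={T2,T3}
Step 16: signal(T3) -> count=0 queue=[] holders={T1,T2}
Step 17: wait(T4) -> count=0 queue=[T4] holders={T1,T2}
Step 18: signal(T1) -> count=0 queue=[] holders={T2,T4}
Step 19: wait(T1) -> count=0 queue=[T1] holders={T2,T4}
Final holders: {T2,T4} -> T4 in holders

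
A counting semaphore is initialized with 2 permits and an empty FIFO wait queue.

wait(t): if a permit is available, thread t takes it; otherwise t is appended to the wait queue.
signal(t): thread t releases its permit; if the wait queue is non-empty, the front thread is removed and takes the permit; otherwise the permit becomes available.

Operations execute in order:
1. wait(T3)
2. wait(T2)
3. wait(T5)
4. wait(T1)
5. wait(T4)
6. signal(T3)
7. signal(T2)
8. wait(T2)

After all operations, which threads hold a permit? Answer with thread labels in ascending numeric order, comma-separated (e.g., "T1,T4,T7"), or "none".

Step 1: wait(T3) -> count=1 queue=[] holders={T3}
Step 2: wait(T2) -> count=0 queue=[] holders={T2,T3}
Step 3: wait(T5) -> count=0 queue=[T5] holders={T2,T3}
Step 4: wait(T1) -> count=0 queue=[T5,T1] holders={T2,T3}
Step 5: wait(T4) -> count=0 queue=[T5,T1,T4] holders={T2,T3}
Step 6: signal(T3) -> count=0 queue=[T1,T4] holders={T2,T5}
Step 7: signal(T2) -> count=0 queue=[T4] holders={T1,T5}
Step 8: wait(T2) -> count=0 queue=[T4,T2] holders={T1,T5}
Final holders: T1,T5

Answer: T1,T5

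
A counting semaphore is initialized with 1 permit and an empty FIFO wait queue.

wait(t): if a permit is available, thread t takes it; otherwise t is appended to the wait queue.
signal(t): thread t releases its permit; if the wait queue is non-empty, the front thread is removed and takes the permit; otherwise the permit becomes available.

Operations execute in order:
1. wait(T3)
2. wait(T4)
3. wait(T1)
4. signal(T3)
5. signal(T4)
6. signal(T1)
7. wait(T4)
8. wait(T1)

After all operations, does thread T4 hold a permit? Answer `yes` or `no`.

Answer: yes

Derivation:
Step 1: wait(T3) -> count=0 queue=[] holders={T3}
Step 2: wait(T4) -> count=0 queue=[T4] holders={T3}
Step 3: wait(T1) -> count=0 queue=[T4,T1] holders={T3}
Step 4: signal(T3) -> count=0 queue=[T1] holders={T4}
Step 5: signal(T4) -> count=0 queue=[] holders={T1}
Step 6: signal(T1) -> count=1 queue=[] holders={none}
Step 7: wait(T4) -> count=0 queue=[] holders={T4}
Step 8: wait(T1) -> count=0 queue=[T1] holders={T4}
Final holders: {T4} -> T4 in holders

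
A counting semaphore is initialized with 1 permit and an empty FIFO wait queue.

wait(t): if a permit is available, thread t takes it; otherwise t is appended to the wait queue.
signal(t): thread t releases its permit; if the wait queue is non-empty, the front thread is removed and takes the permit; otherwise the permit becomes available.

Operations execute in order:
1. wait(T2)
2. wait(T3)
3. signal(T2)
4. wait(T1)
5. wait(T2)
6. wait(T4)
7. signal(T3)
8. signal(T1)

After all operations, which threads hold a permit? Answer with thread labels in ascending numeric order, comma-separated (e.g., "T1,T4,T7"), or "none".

Step 1: wait(T2) -> count=0 queue=[] holders={T2}
Step 2: wait(T3) -> count=0 queue=[T3] holders={T2}
Step 3: signal(T2) -> count=0 queue=[] holders={T3}
Step 4: wait(T1) -> count=0 queue=[T1] holders={T3}
Step 5: wait(T2) -> count=0 queue=[T1,T2] holders={T3}
Step 6: wait(T4) -> count=0 queue=[T1,T2,T4] holders={T3}
Step 7: signal(T3) -> count=0 queue=[T2,T4] holders={T1}
Step 8: signal(T1) -> count=0 queue=[T4] holders={T2}
Final holders: T2

Answer: T2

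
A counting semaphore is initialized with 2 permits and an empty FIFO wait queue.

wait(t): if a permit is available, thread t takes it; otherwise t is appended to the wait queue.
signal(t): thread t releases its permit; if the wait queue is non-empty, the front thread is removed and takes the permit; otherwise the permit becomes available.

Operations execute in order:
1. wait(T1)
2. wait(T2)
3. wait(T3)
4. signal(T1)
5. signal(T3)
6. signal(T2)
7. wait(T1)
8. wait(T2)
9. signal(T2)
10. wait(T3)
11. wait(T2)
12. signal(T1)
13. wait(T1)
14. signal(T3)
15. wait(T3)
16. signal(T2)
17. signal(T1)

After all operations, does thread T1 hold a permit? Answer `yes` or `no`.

Step 1: wait(T1) -> count=1 queue=[] holders={T1}
Step 2: wait(T2) -> count=0 queue=[] holders={T1,T2}
Step 3: wait(T3) -> count=0 queue=[T3] holders={T1,T2}
Step 4: signal(T1) -> count=0 queue=[] holders={T2,T3}
Step 5: signal(T3) -> count=1 queue=[] holders={T2}
Step 6: signal(T2) -> count=2 queue=[] holders={none}
Step 7: wait(T1) -> count=1 queue=[] holders={T1}
Step 8: wait(T2) -> count=0 queue=[] holders={T1,T2}
Step 9: signal(T2) -> count=1 queue=[] holders={T1}
Step 10: wait(T3) -> count=0 queue=[] holders={T1,T3}
Step 11: wait(T2) -> count=0 queue=[T2] holders={T1,T3}
Step 12: signal(T1) -> count=0 queue=[] holders={T2,T3}
Step 13: wait(T1) -> count=0 queue=[T1] holders={T2,T3}
Step 14: signal(T3) -> count=0 queue=[] holders={T1,T2}
Step 15: wait(T3) -> count=0 queue=[T3] holders={T1,T2}
Step 16: signal(T2) -> count=0 queue=[] holders={T1,T3}
Step 17: signal(T1) -> count=1 queue=[] holders={T3}
Final holders: {T3} -> T1 not in holders

Answer: no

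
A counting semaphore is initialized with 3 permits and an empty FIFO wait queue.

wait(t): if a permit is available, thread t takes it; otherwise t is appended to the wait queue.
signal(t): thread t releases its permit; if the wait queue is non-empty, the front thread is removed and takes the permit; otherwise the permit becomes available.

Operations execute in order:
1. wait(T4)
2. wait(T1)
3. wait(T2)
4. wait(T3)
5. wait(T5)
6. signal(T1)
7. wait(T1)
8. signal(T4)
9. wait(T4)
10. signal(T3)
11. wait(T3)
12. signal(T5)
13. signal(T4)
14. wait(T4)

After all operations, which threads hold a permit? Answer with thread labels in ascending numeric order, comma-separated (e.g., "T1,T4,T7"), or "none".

Step 1: wait(T4) -> count=2 queue=[] holders={T4}
Step 2: wait(T1) -> count=1 queue=[] holders={T1,T4}
Step 3: wait(T2) -> count=0 queue=[] holders={T1,T2,T4}
Step 4: wait(T3) -> count=0 queue=[T3] holders={T1,T2,T4}
Step 5: wait(T5) -> count=0 queue=[T3,T5] holders={T1,T2,T4}
Step 6: signal(T1) -> count=0 queue=[T5] holders={T2,T3,T4}
Step 7: wait(T1) -> count=0 queue=[T5,T1] holders={T2,T3,T4}
Step 8: signal(T4) -> count=0 queue=[T1] holders={T2,T3,T5}
Step 9: wait(T4) -> count=0 queue=[T1,T4] holders={T2,T3,T5}
Step 10: signal(T3) -> count=0 queue=[T4] holders={T1,T2,T5}
Step 11: wait(T3) -> count=0 queue=[T4,T3] holders={T1,T2,T5}
Step 12: signal(T5) -> count=0 queue=[T3] holders={T1,T2,T4}
Step 13: signal(T4) -> count=0 queue=[] holders={T1,T2,T3}
Step 14: wait(T4) -> count=0 queue=[T4] holders={T1,T2,T3}
Final holders: T1,T2,T3

Answer: T1,T2,T3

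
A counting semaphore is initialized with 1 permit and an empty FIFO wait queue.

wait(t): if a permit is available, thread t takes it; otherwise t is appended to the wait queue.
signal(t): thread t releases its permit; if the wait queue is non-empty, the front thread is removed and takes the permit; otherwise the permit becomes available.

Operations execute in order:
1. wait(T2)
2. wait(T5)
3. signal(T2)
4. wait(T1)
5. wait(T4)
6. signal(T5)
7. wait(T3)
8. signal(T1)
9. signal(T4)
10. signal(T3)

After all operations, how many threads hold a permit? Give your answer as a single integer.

Step 1: wait(T2) -> count=0 queue=[] holders={T2}
Step 2: wait(T5) -> count=0 queue=[T5] holders={T2}
Step 3: signal(T2) -> count=0 queue=[] holders={T5}
Step 4: wait(T1) -> count=0 queue=[T1] holders={T5}
Step 5: wait(T4) -> count=0 queue=[T1,T4] holders={T5}
Step 6: signal(T5) -> count=0 queue=[T4] holders={T1}
Step 7: wait(T3) -> count=0 queue=[T4,T3] holders={T1}
Step 8: signal(T1) -> count=0 queue=[T3] holders={T4}
Step 9: signal(T4) -> count=0 queue=[] holders={T3}
Step 10: signal(T3) -> count=1 queue=[] holders={none}
Final holders: {none} -> 0 thread(s)

Answer: 0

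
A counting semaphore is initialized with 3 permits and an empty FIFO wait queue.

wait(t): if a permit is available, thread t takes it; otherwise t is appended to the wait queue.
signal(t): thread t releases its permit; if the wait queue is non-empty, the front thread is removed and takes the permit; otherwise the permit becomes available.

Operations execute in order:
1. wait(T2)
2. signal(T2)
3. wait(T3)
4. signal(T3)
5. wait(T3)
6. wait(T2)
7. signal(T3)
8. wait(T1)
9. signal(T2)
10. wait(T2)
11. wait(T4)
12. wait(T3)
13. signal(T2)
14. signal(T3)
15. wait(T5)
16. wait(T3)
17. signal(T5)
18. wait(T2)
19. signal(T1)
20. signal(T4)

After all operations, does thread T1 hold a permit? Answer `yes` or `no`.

Step 1: wait(T2) -> count=2 queue=[] holders={T2}
Step 2: signal(T2) -> count=3 queue=[] holders={none}
Step 3: wait(T3) -> count=2 queue=[] holders={T3}
Step 4: signal(T3) -> count=3 queue=[] holders={none}
Step 5: wait(T3) -> count=2 queue=[] holders={T3}
Step 6: wait(T2) -> count=1 queue=[] holders={T2,T3}
Step 7: signal(T3) -> count=2 queue=[] holders={T2}
Step 8: wait(T1) -> count=1 queue=[] holders={T1,T2}
Step 9: signal(T2) -> count=2 queue=[] holders={T1}
Step 10: wait(T2) -> count=1 queue=[] holders={T1,T2}
Step 11: wait(T4) -> count=0 queue=[] holders={T1,T2,T4}
Step 12: wait(T3) -> count=0 queue=[T3] holders={T1,T2,T4}
Step 13: signal(T2) -> count=0 queue=[] holders={T1,T3,T4}
Step 14: signal(T3) -> count=1 queue=[] holders={T1,T4}
Step 15: wait(T5) -> count=0 queue=[] holders={T1,T4,T5}
Step 16: wait(T3) -> count=0 queue=[T3] holders={T1,T4,T5}
Step 17: signal(T5) -> count=0 queue=[] holders={T1,T3,T4}
Step 18: wait(T2) -> count=0 queue=[T2] holders={T1,T3,T4}
Step 19: signal(T1) -> count=0 queue=[] holders={T2,T3,T4}
Step 20: signal(T4) -> count=1 queue=[] holders={T2,T3}
Final holders: {T2,T3} -> T1 not in holders

Answer: no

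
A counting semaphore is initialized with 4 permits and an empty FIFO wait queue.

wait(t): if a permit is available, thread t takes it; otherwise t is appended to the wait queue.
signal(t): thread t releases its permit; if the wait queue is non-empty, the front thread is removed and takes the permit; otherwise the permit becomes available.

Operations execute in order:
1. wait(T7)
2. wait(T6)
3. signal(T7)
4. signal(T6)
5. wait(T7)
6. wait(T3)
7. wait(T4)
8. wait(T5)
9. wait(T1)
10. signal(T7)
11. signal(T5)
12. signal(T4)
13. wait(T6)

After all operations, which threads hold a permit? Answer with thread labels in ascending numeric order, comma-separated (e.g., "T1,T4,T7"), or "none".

Step 1: wait(T7) -> count=3 queue=[] holders={T7}
Step 2: wait(T6) -> count=2 queue=[] holders={T6,T7}
Step 3: signal(T7) -> count=3 queue=[] holders={T6}
Step 4: signal(T6) -> count=4 queue=[] holders={none}
Step 5: wait(T7) -> count=3 queue=[] holders={T7}
Step 6: wait(T3) -> count=2 queue=[] holders={T3,T7}
Step 7: wait(T4) -> count=1 queue=[] holders={T3,T4,T7}
Step 8: wait(T5) -> count=0 queue=[] holders={T3,T4,T5,T7}
Step 9: wait(T1) -> count=0 queue=[T1] holders={T3,T4,T5,T7}
Step 10: signal(T7) -> count=0 queue=[] holders={T1,T3,T4,T5}
Step 11: signal(T5) -> count=1 queue=[] holders={T1,T3,T4}
Step 12: signal(T4) -> count=2 queue=[] holders={T1,T3}
Step 13: wait(T6) -> count=1 queue=[] holders={T1,T3,T6}
Final holders: T1,T3,T6

Answer: T1,T3,T6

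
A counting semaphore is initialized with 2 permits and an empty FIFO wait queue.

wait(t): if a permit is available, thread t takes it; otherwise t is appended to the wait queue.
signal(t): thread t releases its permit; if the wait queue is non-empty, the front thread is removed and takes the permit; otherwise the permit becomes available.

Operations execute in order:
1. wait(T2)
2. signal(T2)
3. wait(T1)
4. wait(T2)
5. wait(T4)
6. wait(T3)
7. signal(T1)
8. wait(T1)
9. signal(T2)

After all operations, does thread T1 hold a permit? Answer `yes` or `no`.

Answer: no

Derivation:
Step 1: wait(T2) -> count=1 queue=[] holders={T2}
Step 2: signal(T2) -> count=2 queue=[] holders={none}
Step 3: wait(T1) -> count=1 queue=[] holders={T1}
Step 4: wait(T2) -> count=0 queue=[] holders={T1,T2}
Step 5: wait(T4) -> count=0 queue=[T4] holders={T1,T2}
Step 6: wait(T3) -> count=0 queue=[T4,T3] holders={T1,T2}
Step 7: signal(T1) -> count=0 queue=[T3] holders={T2,T4}
Step 8: wait(T1) -> count=0 queue=[T3,T1] holders={T2,T4}
Step 9: signal(T2) -> count=0 queue=[T1] holders={T3,T4}
Final holders: {T3,T4} -> T1 not in holders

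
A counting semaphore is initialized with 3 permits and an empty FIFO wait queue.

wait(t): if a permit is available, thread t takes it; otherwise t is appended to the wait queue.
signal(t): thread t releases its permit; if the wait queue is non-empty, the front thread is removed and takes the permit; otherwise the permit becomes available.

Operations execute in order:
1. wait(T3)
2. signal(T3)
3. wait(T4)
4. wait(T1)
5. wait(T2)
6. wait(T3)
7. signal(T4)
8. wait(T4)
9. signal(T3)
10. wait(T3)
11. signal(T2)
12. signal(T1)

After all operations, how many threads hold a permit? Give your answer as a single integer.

Answer: 2

Derivation:
Step 1: wait(T3) -> count=2 queue=[] holders={T3}
Step 2: signal(T3) -> count=3 queue=[] holders={none}
Step 3: wait(T4) -> count=2 queue=[] holders={T4}
Step 4: wait(T1) -> count=1 queue=[] holders={T1,T4}
Step 5: wait(T2) -> count=0 queue=[] holders={T1,T2,T4}
Step 6: wait(T3) -> count=0 queue=[T3] holders={T1,T2,T4}
Step 7: signal(T4) -> count=0 queue=[] holders={T1,T2,T3}
Step 8: wait(T4) -> count=0 queue=[T4] holders={T1,T2,T3}
Step 9: signal(T3) -> count=0 queue=[] holders={T1,T2,T4}
Step 10: wait(T3) -> count=0 queue=[T3] holders={T1,T2,T4}
Step 11: signal(T2) -> count=0 queue=[] holders={T1,T3,T4}
Step 12: signal(T1) -> count=1 queue=[] holders={T3,T4}
Final holders: {T3,T4} -> 2 thread(s)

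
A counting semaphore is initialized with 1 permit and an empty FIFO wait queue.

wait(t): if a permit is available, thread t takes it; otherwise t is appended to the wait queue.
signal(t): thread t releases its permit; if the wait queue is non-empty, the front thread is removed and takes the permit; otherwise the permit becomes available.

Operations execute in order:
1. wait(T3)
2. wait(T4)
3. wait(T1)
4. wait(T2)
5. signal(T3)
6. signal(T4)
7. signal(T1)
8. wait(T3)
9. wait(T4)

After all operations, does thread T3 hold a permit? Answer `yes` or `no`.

Step 1: wait(T3) -> count=0 queue=[] holders={T3}
Step 2: wait(T4) -> count=0 queue=[T4] holders={T3}
Step 3: wait(T1) -> count=0 queue=[T4,T1] holders={T3}
Step 4: wait(T2) -> count=0 queue=[T4,T1,T2] holders={T3}
Step 5: signal(T3) -> count=0 queue=[T1,T2] holders={T4}
Step 6: signal(T4) -> count=0 queue=[T2] holders={T1}
Step 7: signal(T1) -> count=0 queue=[] holders={T2}
Step 8: wait(T3) -> count=0 queue=[T3] holders={T2}
Step 9: wait(T4) -> count=0 queue=[T3,T4] holders={T2}
Final holders: {T2} -> T3 not in holders

Answer: no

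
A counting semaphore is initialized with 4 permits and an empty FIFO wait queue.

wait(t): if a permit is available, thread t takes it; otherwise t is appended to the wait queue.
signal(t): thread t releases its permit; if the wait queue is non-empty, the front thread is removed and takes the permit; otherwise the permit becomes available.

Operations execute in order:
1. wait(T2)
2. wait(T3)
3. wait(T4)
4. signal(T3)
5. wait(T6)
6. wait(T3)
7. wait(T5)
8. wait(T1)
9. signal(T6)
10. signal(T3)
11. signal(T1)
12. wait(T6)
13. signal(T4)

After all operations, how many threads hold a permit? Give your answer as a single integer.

Answer: 3

Derivation:
Step 1: wait(T2) -> count=3 queue=[] holders={T2}
Step 2: wait(T3) -> count=2 queue=[] holders={T2,T3}
Step 3: wait(T4) -> count=1 queue=[] holders={T2,T3,T4}
Step 4: signal(T3) -> count=2 queue=[] holders={T2,T4}
Step 5: wait(T6) -> count=1 queue=[] holders={T2,T4,T6}
Step 6: wait(T3) -> count=0 queue=[] holders={T2,T3,T4,T6}
Step 7: wait(T5) -> count=0 queue=[T5] holders={T2,T3,T4,T6}
Step 8: wait(T1) -> count=0 queue=[T5,T1] holders={T2,T3,T4,T6}
Step 9: signal(T6) -> count=0 queue=[T1] holders={T2,T3,T4,T5}
Step 10: signal(T3) -> count=0 queue=[] holders={T1,T2,T4,T5}
Step 11: signal(T1) -> count=1 queue=[] holders={T2,T4,T5}
Step 12: wait(T6) -> count=0 queue=[] holders={T2,T4,T5,T6}
Step 13: signal(T4) -> count=1 queue=[] holders={T2,T5,T6}
Final holders: {T2,T5,T6} -> 3 thread(s)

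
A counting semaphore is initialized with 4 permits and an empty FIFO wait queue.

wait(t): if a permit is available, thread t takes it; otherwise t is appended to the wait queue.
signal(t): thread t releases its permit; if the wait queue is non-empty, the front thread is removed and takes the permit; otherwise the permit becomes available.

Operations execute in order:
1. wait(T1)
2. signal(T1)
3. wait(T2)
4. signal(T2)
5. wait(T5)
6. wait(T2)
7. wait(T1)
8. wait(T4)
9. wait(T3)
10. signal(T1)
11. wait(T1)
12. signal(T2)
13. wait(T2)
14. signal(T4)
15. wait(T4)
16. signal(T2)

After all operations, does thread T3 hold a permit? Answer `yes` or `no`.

Answer: yes

Derivation:
Step 1: wait(T1) -> count=3 queue=[] holders={T1}
Step 2: signal(T1) -> count=4 queue=[] holders={none}
Step 3: wait(T2) -> count=3 queue=[] holders={T2}
Step 4: signal(T2) -> count=4 queue=[] holders={none}
Step 5: wait(T5) -> count=3 queue=[] holders={T5}
Step 6: wait(T2) -> count=2 queue=[] holders={T2,T5}
Step 7: wait(T1) -> count=1 queue=[] holders={T1,T2,T5}
Step 8: wait(T4) -> count=0 queue=[] holders={T1,T2,T4,T5}
Step 9: wait(T3) -> count=0 queue=[T3] holders={T1,T2,T4,T5}
Step 10: signal(T1) -> count=0 queue=[] holders={T2,T3,T4,T5}
Step 11: wait(T1) -> count=0 queue=[T1] holders={T2,T3,T4,T5}
Step 12: signal(T2) -> count=0 queue=[] holders={T1,T3,T4,T5}
Step 13: wait(T2) -> count=0 queue=[T2] holders={T1,T3,T4,T5}
Step 14: signal(T4) -> count=0 queue=[] holders={T1,T2,T3,T5}
Step 15: wait(T4) -> count=0 queue=[T4] holders={T1,T2,T3,T5}
Step 16: signal(T2) -> count=0 queue=[] holders={T1,T3,T4,T5}
Final holders: {T1,T3,T4,T5} -> T3 in holders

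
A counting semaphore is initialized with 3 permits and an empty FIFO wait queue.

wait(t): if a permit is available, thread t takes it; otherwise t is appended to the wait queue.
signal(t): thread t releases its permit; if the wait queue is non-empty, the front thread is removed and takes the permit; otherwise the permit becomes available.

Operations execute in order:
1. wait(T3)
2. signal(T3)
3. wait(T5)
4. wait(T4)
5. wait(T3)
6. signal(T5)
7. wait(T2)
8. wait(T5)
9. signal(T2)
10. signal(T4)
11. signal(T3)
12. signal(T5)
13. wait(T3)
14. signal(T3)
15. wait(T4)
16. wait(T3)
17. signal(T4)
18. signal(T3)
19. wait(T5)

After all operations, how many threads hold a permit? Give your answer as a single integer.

Step 1: wait(T3) -> count=2 queue=[] holders={T3}
Step 2: signal(T3) -> count=3 queue=[] holders={none}
Step 3: wait(T5) -> count=2 queue=[] holders={T5}
Step 4: wait(T4) -> count=1 queue=[] holders={T4,T5}
Step 5: wait(T3) -> count=0 queue=[] holders={T3,T4,T5}
Step 6: signal(T5) -> count=1 queue=[] holders={T3,T4}
Step 7: wait(T2) -> count=0 queue=[] holders={T2,T3,T4}
Step 8: wait(T5) -> count=0 queue=[T5] holders={T2,T3,T4}
Step 9: signal(T2) -> count=0 queue=[] holders={T3,T4,T5}
Step 10: signal(T4) -> count=1 queue=[] holders={T3,T5}
Step 11: signal(T3) -> count=2 queue=[] holders={T5}
Step 12: signal(T5) -> count=3 queue=[] holders={none}
Step 13: wait(T3) -> count=2 queue=[] holders={T3}
Step 14: signal(T3) -> count=3 queue=[] holders={none}
Step 15: wait(T4) -> count=2 queue=[] holders={T4}
Step 16: wait(T3) -> count=1 queue=[] holders={T3,T4}
Step 17: signal(T4) -> count=2 queue=[] holders={T3}
Step 18: signal(T3) -> count=3 queue=[] holders={none}
Step 19: wait(T5) -> count=2 queue=[] holders={T5}
Final holders: {T5} -> 1 thread(s)

Answer: 1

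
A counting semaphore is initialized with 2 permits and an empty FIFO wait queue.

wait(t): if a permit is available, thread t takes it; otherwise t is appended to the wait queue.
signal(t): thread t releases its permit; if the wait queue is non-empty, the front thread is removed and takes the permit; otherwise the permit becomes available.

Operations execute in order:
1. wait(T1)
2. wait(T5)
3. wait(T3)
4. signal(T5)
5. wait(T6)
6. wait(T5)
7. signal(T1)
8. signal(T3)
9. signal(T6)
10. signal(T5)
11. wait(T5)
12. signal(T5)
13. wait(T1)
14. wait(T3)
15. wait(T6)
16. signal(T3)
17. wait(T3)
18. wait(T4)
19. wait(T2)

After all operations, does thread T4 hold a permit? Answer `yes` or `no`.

Step 1: wait(T1) -> count=1 queue=[] holders={T1}
Step 2: wait(T5) -> count=0 queue=[] holders={T1,T5}
Step 3: wait(T3) -> count=0 queue=[T3] holders={T1,T5}
Step 4: signal(T5) -> count=0 queue=[] holders={T1,T3}
Step 5: wait(T6) -> count=0 queue=[T6] holders={T1,T3}
Step 6: wait(T5) -> count=0 queue=[T6,T5] holders={T1,T3}
Step 7: signal(T1) -> count=0 queue=[T5] holders={T3,T6}
Step 8: signal(T3) -> count=0 queue=[] holders={T5,T6}
Step 9: signal(T6) -> count=1 queue=[] holders={T5}
Step 10: signal(T5) -> count=2 queue=[] holders={none}
Step 11: wait(T5) -> count=1 queue=[] holders={T5}
Step 12: signal(T5) -> count=2 queue=[] holders={none}
Step 13: wait(T1) -> count=1 queue=[] holders={T1}
Step 14: wait(T3) -> count=0 queue=[] holders={T1,T3}
Step 15: wait(T6) -> count=0 queue=[T6] holders={T1,T3}
Step 16: signal(T3) -> count=0 queue=[] holders={T1,T6}
Step 17: wait(T3) -> count=0 queue=[T3] holders={T1,T6}
Step 18: wait(T4) -> count=0 queue=[T3,T4] holders={T1,T6}
Step 19: wait(T2) -> count=0 queue=[T3,T4,T2] holders={T1,T6}
Final holders: {T1,T6} -> T4 not in holders

Answer: no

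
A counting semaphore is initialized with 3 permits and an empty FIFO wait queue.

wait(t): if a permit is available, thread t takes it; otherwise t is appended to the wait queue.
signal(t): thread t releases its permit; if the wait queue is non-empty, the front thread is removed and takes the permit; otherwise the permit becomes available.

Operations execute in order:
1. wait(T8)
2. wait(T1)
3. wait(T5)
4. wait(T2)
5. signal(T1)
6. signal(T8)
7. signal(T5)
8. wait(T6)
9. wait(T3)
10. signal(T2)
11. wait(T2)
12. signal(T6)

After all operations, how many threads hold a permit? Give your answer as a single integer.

Answer: 2

Derivation:
Step 1: wait(T8) -> count=2 queue=[] holders={T8}
Step 2: wait(T1) -> count=1 queue=[] holders={T1,T8}
Step 3: wait(T5) -> count=0 queue=[] holders={T1,T5,T8}
Step 4: wait(T2) -> count=0 queue=[T2] holders={T1,T5,T8}
Step 5: signal(T1) -> count=0 queue=[] holders={T2,T5,T8}
Step 6: signal(T8) -> count=1 queue=[] holders={T2,T5}
Step 7: signal(T5) -> count=2 queue=[] holders={T2}
Step 8: wait(T6) -> count=1 queue=[] holders={T2,T6}
Step 9: wait(T3) -> count=0 queue=[] holders={T2,T3,T6}
Step 10: signal(T2) -> count=1 queue=[] holders={T3,T6}
Step 11: wait(T2) -> count=0 queue=[] holders={T2,T3,T6}
Step 12: signal(T6) -> count=1 queue=[] holders={T2,T3}
Final holders: {T2,T3} -> 2 thread(s)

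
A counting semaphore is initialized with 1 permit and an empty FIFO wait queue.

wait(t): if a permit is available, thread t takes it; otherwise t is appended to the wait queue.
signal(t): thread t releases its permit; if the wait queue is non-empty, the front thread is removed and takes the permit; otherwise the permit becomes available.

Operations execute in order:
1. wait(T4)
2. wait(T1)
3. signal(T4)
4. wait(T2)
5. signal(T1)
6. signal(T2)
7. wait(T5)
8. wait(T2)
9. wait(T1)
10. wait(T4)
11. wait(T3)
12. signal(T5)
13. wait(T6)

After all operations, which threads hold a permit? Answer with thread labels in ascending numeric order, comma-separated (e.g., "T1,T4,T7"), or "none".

Answer: T2

Derivation:
Step 1: wait(T4) -> count=0 queue=[] holders={T4}
Step 2: wait(T1) -> count=0 queue=[T1] holders={T4}
Step 3: signal(T4) -> count=0 queue=[] holders={T1}
Step 4: wait(T2) -> count=0 queue=[T2] holders={T1}
Step 5: signal(T1) -> count=0 queue=[] holders={T2}
Step 6: signal(T2) -> count=1 queue=[] holders={none}
Step 7: wait(T5) -> count=0 queue=[] holders={T5}
Step 8: wait(T2) -> count=0 queue=[T2] holders={T5}
Step 9: wait(T1) -> count=0 queue=[T2,T1] holders={T5}
Step 10: wait(T4) -> count=0 queue=[T2,T1,T4] holders={T5}
Step 11: wait(T3) -> count=0 queue=[T2,T1,T4,T3] holders={T5}
Step 12: signal(T5) -> count=0 queue=[T1,T4,T3] holders={T2}
Step 13: wait(T6) -> count=0 queue=[T1,T4,T3,T6] holders={T2}
Final holders: T2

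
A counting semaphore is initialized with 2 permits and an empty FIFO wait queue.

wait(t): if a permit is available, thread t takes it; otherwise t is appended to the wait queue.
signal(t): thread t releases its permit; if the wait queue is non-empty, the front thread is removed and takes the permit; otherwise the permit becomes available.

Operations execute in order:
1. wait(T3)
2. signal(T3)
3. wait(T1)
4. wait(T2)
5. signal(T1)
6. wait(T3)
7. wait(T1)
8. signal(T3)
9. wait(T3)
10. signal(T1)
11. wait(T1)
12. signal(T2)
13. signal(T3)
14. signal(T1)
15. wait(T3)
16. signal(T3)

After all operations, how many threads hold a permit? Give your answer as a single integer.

Answer: 0

Derivation:
Step 1: wait(T3) -> count=1 queue=[] holders={T3}
Step 2: signal(T3) -> count=2 queue=[] holders={none}
Step 3: wait(T1) -> count=1 queue=[] holders={T1}
Step 4: wait(T2) -> count=0 queue=[] holders={T1,T2}
Step 5: signal(T1) -> count=1 queue=[] holders={T2}
Step 6: wait(T3) -> count=0 queue=[] holders={T2,T3}
Step 7: wait(T1) -> count=0 queue=[T1] holders={T2,T3}
Step 8: signal(T3) -> count=0 queue=[] holders={T1,T2}
Step 9: wait(T3) -> count=0 queue=[T3] holders={T1,T2}
Step 10: signal(T1) -> count=0 queue=[] holders={T2,T3}
Step 11: wait(T1) -> count=0 queue=[T1] holders={T2,T3}
Step 12: signal(T2) -> count=0 queue=[] holders={T1,T3}
Step 13: signal(T3) -> count=1 queue=[] holders={T1}
Step 14: signal(T1) -> count=2 queue=[] holders={none}
Step 15: wait(T3) -> count=1 queue=[] holders={T3}
Step 16: signal(T3) -> count=2 queue=[] holders={none}
Final holders: {none} -> 0 thread(s)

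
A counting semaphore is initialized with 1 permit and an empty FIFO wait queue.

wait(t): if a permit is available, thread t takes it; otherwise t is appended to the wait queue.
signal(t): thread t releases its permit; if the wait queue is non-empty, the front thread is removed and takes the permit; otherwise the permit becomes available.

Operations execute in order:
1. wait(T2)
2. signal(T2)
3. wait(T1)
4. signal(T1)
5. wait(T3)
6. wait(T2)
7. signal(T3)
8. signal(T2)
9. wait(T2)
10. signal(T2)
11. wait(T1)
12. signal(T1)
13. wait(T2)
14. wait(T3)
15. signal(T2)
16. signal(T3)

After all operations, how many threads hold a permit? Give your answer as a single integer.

Step 1: wait(T2) -> count=0 queue=[] holders={T2}
Step 2: signal(T2) -> count=1 queue=[] holders={none}
Step 3: wait(T1) -> count=0 queue=[] holders={T1}
Step 4: signal(T1) -> count=1 queue=[] holders={none}
Step 5: wait(T3) -> count=0 queue=[] holders={T3}
Step 6: wait(T2) -> count=0 queue=[T2] holders={T3}
Step 7: signal(T3) -> count=0 queue=[] holders={T2}
Step 8: signal(T2) -> count=1 queue=[] holders={none}
Step 9: wait(T2) -> count=0 queue=[] holders={T2}
Step 10: signal(T2) -> count=1 queue=[] holders={none}
Step 11: wait(T1) -> count=0 queue=[] holders={T1}
Step 12: signal(T1) -> count=1 queue=[] holders={none}
Step 13: wait(T2) -> count=0 queue=[] holders={T2}
Step 14: wait(T3) -> count=0 queue=[T3] holders={T2}
Step 15: signal(T2) -> count=0 queue=[] holders={T3}
Step 16: signal(T3) -> count=1 queue=[] holders={none}
Final holders: {none} -> 0 thread(s)

Answer: 0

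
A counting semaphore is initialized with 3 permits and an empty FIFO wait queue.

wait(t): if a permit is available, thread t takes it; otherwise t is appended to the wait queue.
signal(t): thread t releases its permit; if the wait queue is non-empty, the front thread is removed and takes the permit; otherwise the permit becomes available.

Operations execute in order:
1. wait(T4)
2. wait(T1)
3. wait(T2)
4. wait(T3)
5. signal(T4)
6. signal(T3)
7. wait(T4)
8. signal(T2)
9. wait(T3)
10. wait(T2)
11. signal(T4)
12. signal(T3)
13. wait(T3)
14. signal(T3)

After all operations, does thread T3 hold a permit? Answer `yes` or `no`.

Answer: no

Derivation:
Step 1: wait(T4) -> count=2 queue=[] holders={T4}
Step 2: wait(T1) -> count=1 queue=[] holders={T1,T4}
Step 3: wait(T2) -> count=0 queue=[] holders={T1,T2,T4}
Step 4: wait(T3) -> count=0 queue=[T3] holders={T1,T2,T4}
Step 5: signal(T4) -> count=0 queue=[] holders={T1,T2,T3}
Step 6: signal(T3) -> count=1 queue=[] holders={T1,T2}
Step 7: wait(T4) -> count=0 queue=[] holders={T1,T2,T4}
Step 8: signal(T2) -> count=1 queue=[] holders={T1,T4}
Step 9: wait(T3) -> count=0 queue=[] holders={T1,T3,T4}
Step 10: wait(T2) -> count=0 queue=[T2] holders={T1,T3,T4}
Step 11: signal(T4) -> count=0 queue=[] holders={T1,T2,T3}
Step 12: signal(T3) -> count=1 queue=[] holders={T1,T2}
Step 13: wait(T3) -> count=0 queue=[] holders={T1,T2,T3}
Step 14: signal(T3) -> count=1 queue=[] holders={T1,T2}
Final holders: {T1,T2} -> T3 not in holders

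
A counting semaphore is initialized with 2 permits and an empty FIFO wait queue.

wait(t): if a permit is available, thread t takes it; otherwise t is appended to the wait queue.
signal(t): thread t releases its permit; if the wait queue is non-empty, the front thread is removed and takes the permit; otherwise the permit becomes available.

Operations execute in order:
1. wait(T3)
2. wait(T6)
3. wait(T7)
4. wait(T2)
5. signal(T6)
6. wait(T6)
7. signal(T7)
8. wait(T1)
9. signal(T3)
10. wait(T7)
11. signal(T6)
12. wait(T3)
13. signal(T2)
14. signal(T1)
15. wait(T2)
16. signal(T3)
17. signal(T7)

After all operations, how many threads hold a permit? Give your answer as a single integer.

Answer: 1

Derivation:
Step 1: wait(T3) -> count=1 queue=[] holders={T3}
Step 2: wait(T6) -> count=0 queue=[] holders={T3,T6}
Step 3: wait(T7) -> count=0 queue=[T7] holders={T3,T6}
Step 4: wait(T2) -> count=0 queue=[T7,T2] holders={T3,T6}
Step 5: signal(T6) -> count=0 queue=[T2] holders={T3,T7}
Step 6: wait(T6) -> count=0 queue=[T2,T6] holders={T3,T7}
Step 7: signal(T7) -> count=0 queue=[T6] holders={T2,T3}
Step 8: wait(T1) -> count=0 queue=[T6,T1] holders={T2,T3}
Step 9: signal(T3) -> count=0 queue=[T1] holders={T2,T6}
Step 10: wait(T7) -> count=0 queue=[T1,T7] holders={T2,T6}
Step 11: signal(T6) -> count=0 queue=[T7] holders={T1,T2}
Step 12: wait(T3) -> count=0 queue=[T7,T3] holders={T1,T2}
Step 13: signal(T2) -> count=0 queue=[T3] holders={T1,T7}
Step 14: signal(T1) -> count=0 queue=[] holders={T3,T7}
Step 15: wait(T2) -> count=0 queue=[T2] holders={T3,T7}
Step 16: signal(T3) -> count=0 queue=[] holders={T2,T7}
Step 17: signal(T7) -> count=1 queue=[] holders={T2}
Final holders: {T2} -> 1 thread(s)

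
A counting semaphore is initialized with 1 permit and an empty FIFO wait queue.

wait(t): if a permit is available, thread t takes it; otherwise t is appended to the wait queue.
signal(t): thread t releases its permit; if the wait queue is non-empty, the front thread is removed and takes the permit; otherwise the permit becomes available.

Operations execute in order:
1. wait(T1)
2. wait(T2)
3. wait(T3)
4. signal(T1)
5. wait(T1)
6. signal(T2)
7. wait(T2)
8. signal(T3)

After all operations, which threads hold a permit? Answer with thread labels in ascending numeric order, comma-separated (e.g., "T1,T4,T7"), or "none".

Answer: T1

Derivation:
Step 1: wait(T1) -> count=0 queue=[] holders={T1}
Step 2: wait(T2) -> count=0 queue=[T2] holders={T1}
Step 3: wait(T3) -> count=0 queue=[T2,T3] holders={T1}
Step 4: signal(T1) -> count=0 queue=[T3] holders={T2}
Step 5: wait(T1) -> count=0 queue=[T3,T1] holders={T2}
Step 6: signal(T2) -> count=0 queue=[T1] holders={T3}
Step 7: wait(T2) -> count=0 queue=[T1,T2] holders={T3}
Step 8: signal(T3) -> count=0 queue=[T2] holders={T1}
Final holders: T1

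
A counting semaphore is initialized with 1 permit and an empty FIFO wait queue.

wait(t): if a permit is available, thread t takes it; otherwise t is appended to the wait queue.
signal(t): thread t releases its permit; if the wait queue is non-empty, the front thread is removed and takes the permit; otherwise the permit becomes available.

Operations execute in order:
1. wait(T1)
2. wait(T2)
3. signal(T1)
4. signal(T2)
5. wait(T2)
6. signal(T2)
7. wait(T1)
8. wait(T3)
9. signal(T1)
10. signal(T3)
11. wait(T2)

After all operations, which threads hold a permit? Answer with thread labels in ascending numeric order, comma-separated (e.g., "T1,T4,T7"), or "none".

Step 1: wait(T1) -> count=0 queue=[] holders={T1}
Step 2: wait(T2) -> count=0 queue=[T2] holders={T1}
Step 3: signal(T1) -> count=0 queue=[] holders={T2}
Step 4: signal(T2) -> count=1 queue=[] holders={none}
Step 5: wait(T2) -> count=0 queue=[] holders={T2}
Step 6: signal(T2) -> count=1 queue=[] holders={none}
Step 7: wait(T1) -> count=0 queue=[] holders={T1}
Step 8: wait(T3) -> count=0 queue=[T3] holders={T1}
Step 9: signal(T1) -> count=0 queue=[] holders={T3}
Step 10: signal(T3) -> count=1 queue=[] holders={none}
Step 11: wait(T2) -> count=0 queue=[] holders={T2}
Final holders: T2

Answer: T2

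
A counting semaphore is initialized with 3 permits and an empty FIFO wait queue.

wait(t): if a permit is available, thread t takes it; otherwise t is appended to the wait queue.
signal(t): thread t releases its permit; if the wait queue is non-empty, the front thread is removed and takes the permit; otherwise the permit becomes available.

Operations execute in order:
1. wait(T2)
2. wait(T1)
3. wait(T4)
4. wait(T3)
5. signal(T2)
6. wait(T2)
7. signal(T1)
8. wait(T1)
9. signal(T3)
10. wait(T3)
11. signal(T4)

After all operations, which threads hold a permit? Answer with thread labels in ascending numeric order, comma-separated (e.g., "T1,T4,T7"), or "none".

Step 1: wait(T2) -> count=2 queue=[] holders={T2}
Step 2: wait(T1) -> count=1 queue=[] holders={T1,T2}
Step 3: wait(T4) -> count=0 queue=[] holders={T1,T2,T4}
Step 4: wait(T3) -> count=0 queue=[T3] holders={T1,T2,T4}
Step 5: signal(T2) -> count=0 queue=[] holders={T1,T3,T4}
Step 6: wait(T2) -> count=0 queue=[T2] holders={T1,T3,T4}
Step 7: signal(T1) -> count=0 queue=[] holders={T2,T3,T4}
Step 8: wait(T1) -> count=0 queue=[T1] holders={T2,T3,T4}
Step 9: signal(T3) -> count=0 queue=[] holders={T1,T2,T4}
Step 10: wait(T3) -> count=0 queue=[T3] holders={T1,T2,T4}
Step 11: signal(T4) -> count=0 queue=[] holders={T1,T2,T3}
Final holders: T1,T2,T3

Answer: T1,T2,T3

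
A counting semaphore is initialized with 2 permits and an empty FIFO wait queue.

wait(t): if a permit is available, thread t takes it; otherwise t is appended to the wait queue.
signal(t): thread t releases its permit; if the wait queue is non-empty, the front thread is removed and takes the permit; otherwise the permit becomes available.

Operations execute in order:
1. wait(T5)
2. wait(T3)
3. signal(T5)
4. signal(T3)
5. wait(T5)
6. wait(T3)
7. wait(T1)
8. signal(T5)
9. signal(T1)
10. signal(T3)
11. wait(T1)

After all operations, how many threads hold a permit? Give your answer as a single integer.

Answer: 1

Derivation:
Step 1: wait(T5) -> count=1 queue=[] holders={T5}
Step 2: wait(T3) -> count=0 queue=[] holders={T3,T5}
Step 3: signal(T5) -> count=1 queue=[] holders={T3}
Step 4: signal(T3) -> count=2 queue=[] holders={none}
Step 5: wait(T5) -> count=1 queue=[] holders={T5}
Step 6: wait(T3) -> count=0 queue=[] holders={T3,T5}
Step 7: wait(T1) -> count=0 queue=[T1] holders={T3,T5}
Step 8: signal(T5) -> count=0 queue=[] holders={T1,T3}
Step 9: signal(T1) -> count=1 queue=[] holders={T3}
Step 10: signal(T3) -> count=2 queue=[] holders={none}
Step 11: wait(T1) -> count=1 queue=[] holders={T1}
Final holders: {T1} -> 1 thread(s)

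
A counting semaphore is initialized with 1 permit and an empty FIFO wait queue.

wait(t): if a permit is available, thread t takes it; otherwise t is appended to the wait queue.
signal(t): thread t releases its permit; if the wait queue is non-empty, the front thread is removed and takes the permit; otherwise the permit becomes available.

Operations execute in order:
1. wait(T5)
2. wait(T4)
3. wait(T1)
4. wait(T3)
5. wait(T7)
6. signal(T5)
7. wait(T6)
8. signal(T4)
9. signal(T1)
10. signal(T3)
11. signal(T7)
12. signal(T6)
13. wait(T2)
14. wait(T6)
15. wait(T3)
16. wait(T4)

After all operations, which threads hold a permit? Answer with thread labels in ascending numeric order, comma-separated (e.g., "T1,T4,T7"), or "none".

Step 1: wait(T5) -> count=0 queue=[] holders={T5}
Step 2: wait(T4) -> count=0 queue=[T4] holders={T5}
Step 3: wait(T1) -> count=0 queue=[T4,T1] holders={T5}
Step 4: wait(T3) -> count=0 queue=[T4,T1,T3] holders={T5}
Step 5: wait(T7) -> count=0 queue=[T4,T1,T3,T7] holders={T5}
Step 6: signal(T5) -> count=0 queue=[T1,T3,T7] holders={T4}
Step 7: wait(T6) -> count=0 queue=[T1,T3,T7,T6] holders={T4}
Step 8: signal(T4) -> count=0 queue=[T3,T7,T6] holders={T1}
Step 9: signal(T1) -> count=0 queue=[T7,T6] holders={T3}
Step 10: signal(T3) -> count=0 queue=[T6] holders={T7}
Step 11: signal(T7) -> count=0 queue=[] holders={T6}
Step 12: signal(T6) -> count=1 queue=[] holders={none}
Step 13: wait(T2) -> count=0 queue=[] holders={T2}
Step 14: wait(T6) -> count=0 queue=[T6] holders={T2}
Step 15: wait(T3) -> count=0 queue=[T6,T3] holders={T2}
Step 16: wait(T4) -> count=0 queue=[T6,T3,T4] holders={T2}
Final holders: T2

Answer: T2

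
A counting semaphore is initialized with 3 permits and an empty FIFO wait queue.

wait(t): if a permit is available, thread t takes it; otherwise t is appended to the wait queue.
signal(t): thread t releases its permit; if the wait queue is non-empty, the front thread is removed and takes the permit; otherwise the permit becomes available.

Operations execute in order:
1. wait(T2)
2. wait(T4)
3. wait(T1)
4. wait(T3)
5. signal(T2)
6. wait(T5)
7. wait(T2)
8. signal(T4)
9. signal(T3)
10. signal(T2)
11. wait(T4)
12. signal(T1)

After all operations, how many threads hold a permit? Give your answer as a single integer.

Answer: 2

Derivation:
Step 1: wait(T2) -> count=2 queue=[] holders={T2}
Step 2: wait(T4) -> count=1 queue=[] holders={T2,T4}
Step 3: wait(T1) -> count=0 queue=[] holders={T1,T2,T4}
Step 4: wait(T3) -> count=0 queue=[T3] holders={T1,T2,T4}
Step 5: signal(T2) -> count=0 queue=[] holders={T1,T3,T4}
Step 6: wait(T5) -> count=0 queue=[T5] holders={T1,T3,T4}
Step 7: wait(T2) -> count=0 queue=[T5,T2] holders={T1,T3,T4}
Step 8: signal(T4) -> count=0 queue=[T2] holders={T1,T3,T5}
Step 9: signal(T3) -> count=0 queue=[] holders={T1,T2,T5}
Step 10: signal(T2) -> count=1 queue=[] holders={T1,T5}
Step 11: wait(T4) -> count=0 queue=[] holders={T1,T4,T5}
Step 12: signal(T1) -> count=1 queue=[] holders={T4,T5}
Final holders: {T4,T5} -> 2 thread(s)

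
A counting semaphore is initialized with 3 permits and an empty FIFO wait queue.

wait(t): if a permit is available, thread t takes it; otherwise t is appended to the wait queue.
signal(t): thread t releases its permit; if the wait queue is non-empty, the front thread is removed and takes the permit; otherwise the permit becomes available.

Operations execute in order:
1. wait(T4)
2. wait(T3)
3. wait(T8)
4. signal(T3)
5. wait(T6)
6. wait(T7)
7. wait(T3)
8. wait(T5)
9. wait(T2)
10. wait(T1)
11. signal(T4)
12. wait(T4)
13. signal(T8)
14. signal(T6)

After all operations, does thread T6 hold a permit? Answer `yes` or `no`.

Answer: no

Derivation:
Step 1: wait(T4) -> count=2 queue=[] holders={T4}
Step 2: wait(T3) -> count=1 queue=[] holders={T3,T4}
Step 3: wait(T8) -> count=0 queue=[] holders={T3,T4,T8}
Step 4: signal(T3) -> count=1 queue=[] holders={T4,T8}
Step 5: wait(T6) -> count=0 queue=[] holders={T4,T6,T8}
Step 6: wait(T7) -> count=0 queue=[T7] holders={T4,T6,T8}
Step 7: wait(T3) -> count=0 queue=[T7,T3] holders={T4,T6,T8}
Step 8: wait(T5) -> count=0 queue=[T7,T3,T5] holders={T4,T6,T8}
Step 9: wait(T2) -> count=0 queue=[T7,T3,T5,T2] holders={T4,T6,T8}
Step 10: wait(T1) -> count=0 queue=[T7,T3,T5,T2,T1] holders={T4,T6,T8}
Step 11: signal(T4) -> count=0 queue=[T3,T5,T2,T1] holders={T6,T7,T8}
Step 12: wait(T4) -> count=0 queue=[T3,T5,T2,T1,T4] holders={T6,T7,T8}
Step 13: signal(T8) -> count=0 queue=[T5,T2,T1,T4] holders={T3,T6,T7}
Step 14: signal(T6) -> count=0 queue=[T2,T1,T4] holders={T3,T5,T7}
Final holders: {T3,T5,T7} -> T6 not in holders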